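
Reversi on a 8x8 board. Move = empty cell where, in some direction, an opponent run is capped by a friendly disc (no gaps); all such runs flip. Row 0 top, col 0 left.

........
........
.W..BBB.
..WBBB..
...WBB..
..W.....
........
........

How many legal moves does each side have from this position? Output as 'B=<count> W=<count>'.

Answer: B=4 W=4

Derivation:
-- B to move --
(1,0): no bracket -> illegal
(1,1): no bracket -> illegal
(1,2): no bracket -> illegal
(2,0): no bracket -> illegal
(2,2): no bracket -> illegal
(2,3): no bracket -> illegal
(3,0): no bracket -> illegal
(3,1): flips 1 -> legal
(4,1): no bracket -> illegal
(4,2): flips 1 -> legal
(5,1): no bracket -> illegal
(5,3): flips 1 -> legal
(5,4): no bracket -> illegal
(6,1): flips 2 -> legal
(6,2): no bracket -> illegal
(6,3): no bracket -> illegal
B mobility = 4
-- W to move --
(1,3): no bracket -> illegal
(1,4): no bracket -> illegal
(1,5): no bracket -> illegal
(1,6): flips 2 -> legal
(1,7): no bracket -> illegal
(2,2): no bracket -> illegal
(2,3): flips 1 -> legal
(2,7): no bracket -> illegal
(3,6): flips 3 -> legal
(3,7): no bracket -> illegal
(4,2): no bracket -> illegal
(4,6): flips 2 -> legal
(5,3): no bracket -> illegal
(5,4): no bracket -> illegal
(5,5): no bracket -> illegal
(5,6): no bracket -> illegal
W mobility = 4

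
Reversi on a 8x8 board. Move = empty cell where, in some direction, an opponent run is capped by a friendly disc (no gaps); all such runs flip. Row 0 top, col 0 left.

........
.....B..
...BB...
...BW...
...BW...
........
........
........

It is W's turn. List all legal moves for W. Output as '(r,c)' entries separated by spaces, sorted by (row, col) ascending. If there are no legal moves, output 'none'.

Answer: (1,2) (1,4) (2,2) (3,2) (4,2) (5,2)

Derivation:
(0,4): no bracket -> illegal
(0,5): no bracket -> illegal
(0,6): no bracket -> illegal
(1,2): flips 1 -> legal
(1,3): no bracket -> illegal
(1,4): flips 1 -> legal
(1,6): no bracket -> illegal
(2,2): flips 1 -> legal
(2,5): no bracket -> illegal
(2,6): no bracket -> illegal
(3,2): flips 1 -> legal
(3,5): no bracket -> illegal
(4,2): flips 1 -> legal
(5,2): flips 1 -> legal
(5,3): no bracket -> illegal
(5,4): no bracket -> illegal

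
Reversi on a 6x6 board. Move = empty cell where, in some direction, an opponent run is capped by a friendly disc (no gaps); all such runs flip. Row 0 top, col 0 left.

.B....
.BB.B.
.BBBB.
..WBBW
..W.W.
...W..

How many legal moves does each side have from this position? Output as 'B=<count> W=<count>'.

-- B to move --
(2,5): no bracket -> illegal
(3,1): flips 1 -> legal
(4,1): flips 1 -> legal
(4,3): flips 1 -> legal
(4,5): no bracket -> illegal
(5,1): flips 1 -> legal
(5,2): flips 2 -> legal
(5,4): flips 1 -> legal
(5,5): flips 1 -> legal
B mobility = 7
-- W to move --
(0,0): flips 3 -> legal
(0,2): flips 2 -> legal
(0,3): no bracket -> illegal
(0,4): flips 3 -> legal
(0,5): flips 2 -> legal
(1,0): flips 1 -> legal
(1,3): flips 1 -> legal
(1,5): flips 2 -> legal
(2,0): no bracket -> illegal
(2,5): no bracket -> illegal
(3,0): no bracket -> illegal
(3,1): no bracket -> illegal
(4,3): no bracket -> illegal
(4,5): no bracket -> illegal
W mobility = 7

Answer: B=7 W=7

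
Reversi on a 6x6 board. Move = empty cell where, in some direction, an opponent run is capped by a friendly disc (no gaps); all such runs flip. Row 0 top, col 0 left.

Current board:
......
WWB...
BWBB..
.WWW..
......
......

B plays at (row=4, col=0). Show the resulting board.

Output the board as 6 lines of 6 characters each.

Place B at (4,0); scan 8 dirs for brackets.
Dir NW: edge -> no flip
Dir N: first cell '.' (not opp) -> no flip
Dir NE: opp run (3,1) capped by B -> flip
Dir W: edge -> no flip
Dir E: first cell '.' (not opp) -> no flip
Dir SW: edge -> no flip
Dir S: first cell '.' (not opp) -> no flip
Dir SE: first cell '.' (not opp) -> no flip
All flips: (3,1)

Answer: ......
WWB...
BWBB..
.BWW..
B.....
......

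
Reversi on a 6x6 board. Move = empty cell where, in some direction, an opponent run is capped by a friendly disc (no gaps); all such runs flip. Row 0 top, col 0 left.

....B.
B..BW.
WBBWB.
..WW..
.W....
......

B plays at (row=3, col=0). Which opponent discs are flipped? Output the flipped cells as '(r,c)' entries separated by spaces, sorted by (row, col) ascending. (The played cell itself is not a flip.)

Answer: (2,0)

Derivation:
Dir NW: edge -> no flip
Dir N: opp run (2,0) capped by B -> flip
Dir NE: first cell 'B' (not opp) -> no flip
Dir W: edge -> no flip
Dir E: first cell '.' (not opp) -> no flip
Dir SW: edge -> no flip
Dir S: first cell '.' (not opp) -> no flip
Dir SE: opp run (4,1), next='.' -> no flip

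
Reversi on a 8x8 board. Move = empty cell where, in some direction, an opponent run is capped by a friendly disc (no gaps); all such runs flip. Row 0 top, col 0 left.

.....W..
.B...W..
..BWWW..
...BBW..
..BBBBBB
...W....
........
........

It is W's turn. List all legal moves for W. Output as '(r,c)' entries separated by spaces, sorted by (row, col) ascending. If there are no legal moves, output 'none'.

(0,0): no bracket -> illegal
(0,1): no bracket -> illegal
(0,2): no bracket -> illegal
(1,0): no bracket -> illegal
(1,2): no bracket -> illegal
(1,3): no bracket -> illegal
(2,0): no bracket -> illegal
(2,1): flips 1 -> legal
(3,1): flips 1 -> legal
(3,2): flips 2 -> legal
(3,6): no bracket -> illegal
(3,7): no bracket -> illegal
(4,1): no bracket -> illegal
(5,1): flips 2 -> legal
(5,2): flips 2 -> legal
(5,4): flips 2 -> legal
(5,5): flips 1 -> legal
(5,6): flips 2 -> legal
(5,7): flips 1 -> legal

Answer: (2,1) (3,1) (3,2) (5,1) (5,2) (5,4) (5,5) (5,6) (5,7)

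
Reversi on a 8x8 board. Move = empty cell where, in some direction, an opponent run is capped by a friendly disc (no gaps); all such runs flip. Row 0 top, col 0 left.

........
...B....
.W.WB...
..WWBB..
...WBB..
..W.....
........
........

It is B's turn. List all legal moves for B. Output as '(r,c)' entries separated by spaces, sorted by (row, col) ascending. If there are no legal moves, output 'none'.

Answer: (1,2) (2,2) (3,1) (4,2) (5,3) (6,1)

Derivation:
(1,0): no bracket -> illegal
(1,1): no bracket -> illegal
(1,2): flips 1 -> legal
(1,4): no bracket -> illegal
(2,0): no bracket -> illegal
(2,2): flips 2 -> legal
(3,0): no bracket -> illegal
(3,1): flips 2 -> legal
(4,1): no bracket -> illegal
(4,2): flips 2 -> legal
(5,1): no bracket -> illegal
(5,3): flips 3 -> legal
(5,4): no bracket -> illegal
(6,1): flips 2 -> legal
(6,2): no bracket -> illegal
(6,3): no bracket -> illegal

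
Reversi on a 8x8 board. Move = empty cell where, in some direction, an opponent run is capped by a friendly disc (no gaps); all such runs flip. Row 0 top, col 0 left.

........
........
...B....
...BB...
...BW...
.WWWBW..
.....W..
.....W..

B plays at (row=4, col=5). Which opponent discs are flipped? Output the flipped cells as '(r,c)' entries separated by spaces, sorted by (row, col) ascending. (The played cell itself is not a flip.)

Dir NW: first cell 'B' (not opp) -> no flip
Dir N: first cell '.' (not opp) -> no flip
Dir NE: first cell '.' (not opp) -> no flip
Dir W: opp run (4,4) capped by B -> flip
Dir E: first cell '.' (not opp) -> no flip
Dir SW: first cell 'B' (not opp) -> no flip
Dir S: opp run (5,5) (6,5) (7,5), next=edge -> no flip
Dir SE: first cell '.' (not opp) -> no flip

Answer: (4,4)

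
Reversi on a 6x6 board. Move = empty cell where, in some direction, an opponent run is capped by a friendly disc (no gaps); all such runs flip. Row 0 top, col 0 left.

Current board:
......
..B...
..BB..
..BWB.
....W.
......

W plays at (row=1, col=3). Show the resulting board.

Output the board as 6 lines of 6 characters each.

Place W at (1,3); scan 8 dirs for brackets.
Dir NW: first cell '.' (not opp) -> no flip
Dir N: first cell '.' (not opp) -> no flip
Dir NE: first cell '.' (not opp) -> no flip
Dir W: opp run (1,2), next='.' -> no flip
Dir E: first cell '.' (not opp) -> no flip
Dir SW: opp run (2,2), next='.' -> no flip
Dir S: opp run (2,3) capped by W -> flip
Dir SE: first cell '.' (not opp) -> no flip
All flips: (2,3)

Answer: ......
..BW..
..BW..
..BWB.
....W.
......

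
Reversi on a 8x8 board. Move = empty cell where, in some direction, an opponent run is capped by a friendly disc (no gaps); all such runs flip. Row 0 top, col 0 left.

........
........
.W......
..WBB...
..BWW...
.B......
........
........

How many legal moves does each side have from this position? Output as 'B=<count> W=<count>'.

Answer: B=7 W=7

Derivation:
-- B to move --
(1,0): no bracket -> illegal
(1,1): no bracket -> illegal
(1,2): no bracket -> illegal
(2,0): no bracket -> illegal
(2,2): flips 1 -> legal
(2,3): no bracket -> illegal
(3,0): no bracket -> illegal
(3,1): flips 1 -> legal
(3,5): no bracket -> illegal
(4,1): no bracket -> illegal
(4,5): flips 2 -> legal
(5,2): flips 1 -> legal
(5,3): flips 1 -> legal
(5,4): flips 1 -> legal
(5,5): flips 1 -> legal
B mobility = 7
-- W to move --
(2,2): flips 1 -> legal
(2,3): flips 1 -> legal
(2,4): flips 1 -> legal
(2,5): flips 1 -> legal
(3,1): no bracket -> illegal
(3,5): flips 2 -> legal
(4,0): no bracket -> illegal
(4,1): flips 1 -> legal
(4,5): no bracket -> illegal
(5,0): no bracket -> illegal
(5,2): flips 1 -> legal
(5,3): no bracket -> illegal
(6,0): no bracket -> illegal
(6,1): no bracket -> illegal
(6,2): no bracket -> illegal
W mobility = 7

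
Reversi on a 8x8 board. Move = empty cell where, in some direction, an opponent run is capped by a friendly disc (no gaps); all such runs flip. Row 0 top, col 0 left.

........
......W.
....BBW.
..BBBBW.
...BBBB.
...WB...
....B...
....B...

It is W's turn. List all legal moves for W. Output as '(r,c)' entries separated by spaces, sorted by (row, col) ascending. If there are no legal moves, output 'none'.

(1,3): no bracket -> illegal
(1,4): flips 1 -> legal
(1,5): no bracket -> illegal
(2,1): no bracket -> illegal
(2,2): no bracket -> illegal
(2,3): flips 4 -> legal
(3,1): flips 4 -> legal
(3,7): no bracket -> illegal
(4,1): no bracket -> illegal
(4,2): no bracket -> illegal
(4,7): no bracket -> illegal
(5,2): flips 3 -> legal
(5,5): flips 1 -> legal
(5,6): flips 1 -> legal
(5,7): no bracket -> illegal
(6,3): flips 2 -> legal
(6,5): no bracket -> illegal
(7,3): no bracket -> illegal
(7,5): flips 1 -> legal

Answer: (1,4) (2,3) (3,1) (5,2) (5,5) (5,6) (6,3) (7,5)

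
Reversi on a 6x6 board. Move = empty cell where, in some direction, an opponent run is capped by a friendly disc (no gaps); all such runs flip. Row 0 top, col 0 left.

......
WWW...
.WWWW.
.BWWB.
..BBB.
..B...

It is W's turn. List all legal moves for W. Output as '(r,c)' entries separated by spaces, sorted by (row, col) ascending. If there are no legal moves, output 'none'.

Answer: (3,0) (3,5) (4,0) (4,1) (4,5) (5,1) (5,3) (5,4) (5,5)

Derivation:
(2,0): no bracket -> illegal
(2,5): no bracket -> illegal
(3,0): flips 1 -> legal
(3,5): flips 1 -> legal
(4,0): flips 1 -> legal
(4,1): flips 1 -> legal
(4,5): flips 1 -> legal
(5,1): flips 1 -> legal
(5,3): flips 1 -> legal
(5,4): flips 3 -> legal
(5,5): flips 1 -> legal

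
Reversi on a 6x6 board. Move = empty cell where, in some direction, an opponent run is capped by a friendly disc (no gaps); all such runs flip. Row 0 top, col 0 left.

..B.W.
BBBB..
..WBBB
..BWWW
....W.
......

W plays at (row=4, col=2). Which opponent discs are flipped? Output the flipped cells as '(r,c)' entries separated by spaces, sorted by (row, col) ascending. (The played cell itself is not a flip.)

Answer: (3,2)

Derivation:
Dir NW: first cell '.' (not opp) -> no flip
Dir N: opp run (3,2) capped by W -> flip
Dir NE: first cell 'W' (not opp) -> no flip
Dir W: first cell '.' (not opp) -> no flip
Dir E: first cell '.' (not opp) -> no flip
Dir SW: first cell '.' (not opp) -> no flip
Dir S: first cell '.' (not opp) -> no flip
Dir SE: first cell '.' (not opp) -> no flip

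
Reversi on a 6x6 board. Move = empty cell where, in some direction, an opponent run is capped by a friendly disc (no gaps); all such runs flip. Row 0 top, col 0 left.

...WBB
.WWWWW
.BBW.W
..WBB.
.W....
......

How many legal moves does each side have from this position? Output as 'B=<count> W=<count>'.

Answer: B=9 W=8

Derivation:
-- B to move --
(0,0): flips 1 -> legal
(0,1): flips 3 -> legal
(0,2): flips 2 -> legal
(1,0): no bracket -> illegal
(2,0): no bracket -> illegal
(2,4): flips 2 -> legal
(3,0): no bracket -> illegal
(3,1): flips 1 -> legal
(3,5): flips 2 -> legal
(4,0): no bracket -> illegal
(4,2): flips 1 -> legal
(4,3): flips 1 -> legal
(5,0): flips 4 -> legal
(5,1): no bracket -> illegal
(5,2): no bracket -> illegal
B mobility = 9
-- W to move --
(1,0): flips 1 -> legal
(2,0): flips 2 -> legal
(2,4): no bracket -> illegal
(3,0): flips 1 -> legal
(3,1): flips 2 -> legal
(3,5): flips 2 -> legal
(4,2): no bracket -> illegal
(4,3): flips 2 -> legal
(4,4): flips 2 -> legal
(4,5): flips 1 -> legal
W mobility = 8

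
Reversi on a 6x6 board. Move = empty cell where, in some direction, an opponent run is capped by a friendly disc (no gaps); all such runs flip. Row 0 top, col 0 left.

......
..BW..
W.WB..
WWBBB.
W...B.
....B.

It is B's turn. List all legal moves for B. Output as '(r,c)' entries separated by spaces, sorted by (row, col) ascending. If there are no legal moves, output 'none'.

(0,2): no bracket -> illegal
(0,3): flips 1 -> legal
(0,4): no bracket -> illegal
(1,0): no bracket -> illegal
(1,1): flips 1 -> legal
(1,4): flips 1 -> legal
(2,1): flips 1 -> legal
(2,4): no bracket -> illegal
(4,1): no bracket -> illegal
(4,2): no bracket -> illegal
(5,0): no bracket -> illegal
(5,1): no bracket -> illegal

Answer: (0,3) (1,1) (1,4) (2,1)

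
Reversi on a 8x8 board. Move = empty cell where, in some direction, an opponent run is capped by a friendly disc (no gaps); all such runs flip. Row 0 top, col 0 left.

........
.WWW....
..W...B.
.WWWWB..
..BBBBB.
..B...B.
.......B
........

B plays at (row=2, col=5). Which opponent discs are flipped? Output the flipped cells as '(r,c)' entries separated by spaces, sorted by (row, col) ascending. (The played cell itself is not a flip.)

Answer: (3,4)

Derivation:
Dir NW: first cell '.' (not opp) -> no flip
Dir N: first cell '.' (not opp) -> no flip
Dir NE: first cell '.' (not opp) -> no flip
Dir W: first cell '.' (not opp) -> no flip
Dir E: first cell 'B' (not opp) -> no flip
Dir SW: opp run (3,4) capped by B -> flip
Dir S: first cell 'B' (not opp) -> no flip
Dir SE: first cell '.' (not opp) -> no flip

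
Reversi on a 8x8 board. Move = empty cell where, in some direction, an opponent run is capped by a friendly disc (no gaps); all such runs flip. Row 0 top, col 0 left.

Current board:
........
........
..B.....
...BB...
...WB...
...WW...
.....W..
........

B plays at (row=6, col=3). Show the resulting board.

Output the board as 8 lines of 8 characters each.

Answer: ........
........
..B.....
...BB...
...BB...
...BW...
...B.W..
........

Derivation:
Place B at (6,3); scan 8 dirs for brackets.
Dir NW: first cell '.' (not opp) -> no flip
Dir N: opp run (5,3) (4,3) capped by B -> flip
Dir NE: opp run (5,4), next='.' -> no flip
Dir W: first cell '.' (not opp) -> no flip
Dir E: first cell '.' (not opp) -> no flip
Dir SW: first cell '.' (not opp) -> no flip
Dir S: first cell '.' (not opp) -> no flip
Dir SE: first cell '.' (not opp) -> no flip
All flips: (4,3) (5,3)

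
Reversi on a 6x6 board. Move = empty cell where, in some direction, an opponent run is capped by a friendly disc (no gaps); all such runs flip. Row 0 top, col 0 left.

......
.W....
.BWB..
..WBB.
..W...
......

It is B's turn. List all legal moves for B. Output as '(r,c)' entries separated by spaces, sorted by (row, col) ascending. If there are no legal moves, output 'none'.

Answer: (0,0) (0,1) (3,1) (4,1) (4,3) (5,1)

Derivation:
(0,0): flips 2 -> legal
(0,1): flips 1 -> legal
(0,2): no bracket -> illegal
(1,0): no bracket -> illegal
(1,2): no bracket -> illegal
(1,3): no bracket -> illegal
(2,0): no bracket -> illegal
(3,1): flips 1 -> legal
(4,1): flips 1 -> legal
(4,3): flips 1 -> legal
(5,1): flips 1 -> legal
(5,2): no bracket -> illegal
(5,3): no bracket -> illegal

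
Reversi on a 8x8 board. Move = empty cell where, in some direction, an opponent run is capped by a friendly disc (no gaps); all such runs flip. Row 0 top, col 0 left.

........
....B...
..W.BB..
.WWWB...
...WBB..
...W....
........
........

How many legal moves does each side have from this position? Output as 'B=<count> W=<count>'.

Answer: B=5 W=5

Derivation:
-- B to move --
(1,1): flips 2 -> legal
(1,2): no bracket -> illegal
(1,3): no bracket -> illegal
(2,0): no bracket -> illegal
(2,1): no bracket -> illegal
(2,3): no bracket -> illegal
(3,0): flips 3 -> legal
(4,0): no bracket -> illegal
(4,1): no bracket -> illegal
(4,2): flips 2 -> legal
(5,2): flips 1 -> legal
(5,4): no bracket -> illegal
(6,2): flips 1 -> legal
(6,3): no bracket -> illegal
(6,4): no bracket -> illegal
B mobility = 5
-- W to move --
(0,3): no bracket -> illegal
(0,4): no bracket -> illegal
(0,5): no bracket -> illegal
(1,3): no bracket -> illegal
(1,5): flips 1 -> legal
(1,6): flips 2 -> legal
(2,3): no bracket -> illegal
(2,6): no bracket -> illegal
(3,5): flips 2 -> legal
(3,6): no bracket -> illegal
(4,6): flips 2 -> legal
(5,4): no bracket -> illegal
(5,5): flips 1 -> legal
(5,6): no bracket -> illegal
W mobility = 5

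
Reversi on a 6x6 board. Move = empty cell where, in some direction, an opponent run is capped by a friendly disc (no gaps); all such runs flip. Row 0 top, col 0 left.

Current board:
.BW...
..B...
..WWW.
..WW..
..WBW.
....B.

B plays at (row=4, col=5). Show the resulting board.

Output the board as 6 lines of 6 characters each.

Answer: .BW...
..B...
..WWW.
..WW..
..WBBB
....B.

Derivation:
Place B at (4,5); scan 8 dirs for brackets.
Dir NW: first cell '.' (not opp) -> no flip
Dir N: first cell '.' (not opp) -> no flip
Dir NE: edge -> no flip
Dir W: opp run (4,4) capped by B -> flip
Dir E: edge -> no flip
Dir SW: first cell 'B' (not opp) -> no flip
Dir S: first cell '.' (not opp) -> no flip
Dir SE: edge -> no flip
All flips: (4,4)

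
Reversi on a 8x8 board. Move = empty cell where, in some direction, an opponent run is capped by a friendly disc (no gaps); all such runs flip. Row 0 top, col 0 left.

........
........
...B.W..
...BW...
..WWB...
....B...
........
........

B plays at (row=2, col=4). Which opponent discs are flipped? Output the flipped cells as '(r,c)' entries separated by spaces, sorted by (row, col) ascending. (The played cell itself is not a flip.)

Dir NW: first cell '.' (not opp) -> no flip
Dir N: first cell '.' (not opp) -> no flip
Dir NE: first cell '.' (not opp) -> no flip
Dir W: first cell 'B' (not opp) -> no flip
Dir E: opp run (2,5), next='.' -> no flip
Dir SW: first cell 'B' (not opp) -> no flip
Dir S: opp run (3,4) capped by B -> flip
Dir SE: first cell '.' (not opp) -> no flip

Answer: (3,4)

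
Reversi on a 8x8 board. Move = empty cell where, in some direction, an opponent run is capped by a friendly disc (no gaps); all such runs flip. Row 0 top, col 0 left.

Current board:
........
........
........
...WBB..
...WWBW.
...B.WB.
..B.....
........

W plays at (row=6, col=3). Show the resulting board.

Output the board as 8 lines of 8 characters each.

Place W at (6,3); scan 8 dirs for brackets.
Dir NW: first cell '.' (not opp) -> no flip
Dir N: opp run (5,3) capped by W -> flip
Dir NE: first cell '.' (not opp) -> no flip
Dir W: opp run (6,2), next='.' -> no flip
Dir E: first cell '.' (not opp) -> no flip
Dir SW: first cell '.' (not opp) -> no flip
Dir S: first cell '.' (not opp) -> no flip
Dir SE: first cell '.' (not opp) -> no flip
All flips: (5,3)

Answer: ........
........
........
...WBB..
...WWBW.
...W.WB.
..BW....
........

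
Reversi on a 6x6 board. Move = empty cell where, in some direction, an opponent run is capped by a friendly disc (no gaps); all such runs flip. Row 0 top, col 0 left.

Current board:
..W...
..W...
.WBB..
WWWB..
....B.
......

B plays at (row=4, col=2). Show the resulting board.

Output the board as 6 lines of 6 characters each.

Answer: ..W...
..W...
.WBB..
WWBB..
..B.B.
......

Derivation:
Place B at (4,2); scan 8 dirs for brackets.
Dir NW: opp run (3,1), next='.' -> no flip
Dir N: opp run (3,2) capped by B -> flip
Dir NE: first cell 'B' (not opp) -> no flip
Dir W: first cell '.' (not opp) -> no flip
Dir E: first cell '.' (not opp) -> no flip
Dir SW: first cell '.' (not opp) -> no flip
Dir S: first cell '.' (not opp) -> no flip
Dir SE: first cell '.' (not opp) -> no flip
All flips: (3,2)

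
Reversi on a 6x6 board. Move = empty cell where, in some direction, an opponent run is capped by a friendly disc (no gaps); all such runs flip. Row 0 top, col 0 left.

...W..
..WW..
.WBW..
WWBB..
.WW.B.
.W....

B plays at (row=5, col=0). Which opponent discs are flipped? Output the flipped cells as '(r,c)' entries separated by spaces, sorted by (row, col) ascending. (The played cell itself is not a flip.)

Answer: (4,1)

Derivation:
Dir NW: edge -> no flip
Dir N: first cell '.' (not opp) -> no flip
Dir NE: opp run (4,1) capped by B -> flip
Dir W: edge -> no flip
Dir E: opp run (5,1), next='.' -> no flip
Dir SW: edge -> no flip
Dir S: edge -> no flip
Dir SE: edge -> no flip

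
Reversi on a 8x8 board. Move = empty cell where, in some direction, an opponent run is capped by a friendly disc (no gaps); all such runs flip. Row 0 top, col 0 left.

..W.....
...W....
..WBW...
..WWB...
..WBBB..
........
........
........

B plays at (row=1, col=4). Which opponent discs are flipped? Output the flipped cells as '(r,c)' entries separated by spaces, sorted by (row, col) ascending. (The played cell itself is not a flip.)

Dir NW: first cell '.' (not opp) -> no flip
Dir N: first cell '.' (not opp) -> no flip
Dir NE: first cell '.' (not opp) -> no flip
Dir W: opp run (1,3), next='.' -> no flip
Dir E: first cell '.' (not opp) -> no flip
Dir SW: first cell 'B' (not opp) -> no flip
Dir S: opp run (2,4) capped by B -> flip
Dir SE: first cell '.' (not opp) -> no flip

Answer: (2,4)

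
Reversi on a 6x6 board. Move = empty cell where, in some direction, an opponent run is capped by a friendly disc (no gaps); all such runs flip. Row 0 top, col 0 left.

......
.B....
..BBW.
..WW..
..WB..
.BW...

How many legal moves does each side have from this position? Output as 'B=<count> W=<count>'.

-- B to move --
(1,3): no bracket -> illegal
(1,4): no bracket -> illegal
(1,5): flips 3 -> legal
(2,1): flips 1 -> legal
(2,5): flips 1 -> legal
(3,1): no bracket -> illegal
(3,4): no bracket -> illegal
(3,5): no bracket -> illegal
(4,1): flips 2 -> legal
(4,4): flips 1 -> legal
(5,3): flips 1 -> legal
B mobility = 6
-- W to move --
(0,0): flips 2 -> legal
(0,1): no bracket -> illegal
(0,2): no bracket -> illegal
(1,0): no bracket -> illegal
(1,2): flips 1 -> legal
(1,3): flips 1 -> legal
(1,4): flips 1 -> legal
(2,0): no bracket -> illegal
(2,1): flips 2 -> legal
(3,1): no bracket -> illegal
(3,4): flips 1 -> legal
(4,0): no bracket -> illegal
(4,1): no bracket -> illegal
(4,4): flips 1 -> legal
(5,0): flips 1 -> legal
(5,3): flips 1 -> legal
(5,4): flips 1 -> legal
W mobility = 10

Answer: B=6 W=10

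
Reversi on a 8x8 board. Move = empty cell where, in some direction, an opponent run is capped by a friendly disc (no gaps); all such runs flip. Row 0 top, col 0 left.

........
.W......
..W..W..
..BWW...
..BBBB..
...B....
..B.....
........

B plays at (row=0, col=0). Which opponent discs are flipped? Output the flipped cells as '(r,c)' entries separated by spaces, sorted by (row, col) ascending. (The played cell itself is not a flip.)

Answer: (1,1) (2,2) (3,3)

Derivation:
Dir NW: edge -> no flip
Dir N: edge -> no flip
Dir NE: edge -> no flip
Dir W: edge -> no flip
Dir E: first cell '.' (not opp) -> no flip
Dir SW: edge -> no flip
Dir S: first cell '.' (not opp) -> no flip
Dir SE: opp run (1,1) (2,2) (3,3) capped by B -> flip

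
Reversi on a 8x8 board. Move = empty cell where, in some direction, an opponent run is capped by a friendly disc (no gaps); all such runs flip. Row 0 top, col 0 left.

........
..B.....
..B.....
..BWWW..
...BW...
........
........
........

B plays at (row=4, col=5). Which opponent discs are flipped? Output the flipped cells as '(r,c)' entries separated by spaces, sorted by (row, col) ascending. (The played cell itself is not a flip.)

Dir NW: opp run (3,4), next='.' -> no flip
Dir N: opp run (3,5), next='.' -> no flip
Dir NE: first cell '.' (not opp) -> no flip
Dir W: opp run (4,4) capped by B -> flip
Dir E: first cell '.' (not opp) -> no flip
Dir SW: first cell '.' (not opp) -> no flip
Dir S: first cell '.' (not opp) -> no flip
Dir SE: first cell '.' (not opp) -> no flip

Answer: (4,4)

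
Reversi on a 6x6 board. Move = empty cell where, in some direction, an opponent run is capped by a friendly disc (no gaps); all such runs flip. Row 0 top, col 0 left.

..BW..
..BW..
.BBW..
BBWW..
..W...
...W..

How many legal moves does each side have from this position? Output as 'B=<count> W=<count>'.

-- B to move --
(0,4): flips 2 -> legal
(1,4): flips 1 -> legal
(2,4): flips 2 -> legal
(3,4): flips 3 -> legal
(4,1): no bracket -> illegal
(4,3): flips 1 -> legal
(4,4): flips 1 -> legal
(5,1): no bracket -> illegal
(5,2): flips 2 -> legal
(5,4): no bracket -> illegal
B mobility = 7
-- W to move --
(0,1): flips 2 -> legal
(1,0): flips 1 -> legal
(1,1): flips 2 -> legal
(2,0): flips 3 -> legal
(4,0): flips 2 -> legal
(4,1): no bracket -> illegal
W mobility = 5

Answer: B=7 W=5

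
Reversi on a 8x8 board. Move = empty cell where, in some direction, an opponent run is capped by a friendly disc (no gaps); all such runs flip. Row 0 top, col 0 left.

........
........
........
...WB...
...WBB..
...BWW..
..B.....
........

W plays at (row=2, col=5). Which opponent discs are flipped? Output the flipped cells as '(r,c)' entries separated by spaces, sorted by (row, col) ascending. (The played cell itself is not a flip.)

Dir NW: first cell '.' (not opp) -> no flip
Dir N: first cell '.' (not opp) -> no flip
Dir NE: first cell '.' (not opp) -> no flip
Dir W: first cell '.' (not opp) -> no flip
Dir E: first cell '.' (not opp) -> no flip
Dir SW: opp run (3,4) capped by W -> flip
Dir S: first cell '.' (not opp) -> no flip
Dir SE: first cell '.' (not opp) -> no flip

Answer: (3,4)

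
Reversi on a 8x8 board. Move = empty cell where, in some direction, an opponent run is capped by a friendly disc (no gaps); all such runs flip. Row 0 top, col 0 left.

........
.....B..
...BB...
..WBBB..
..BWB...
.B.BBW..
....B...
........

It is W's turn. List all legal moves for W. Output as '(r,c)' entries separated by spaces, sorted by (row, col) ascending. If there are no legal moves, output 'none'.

(0,4): no bracket -> illegal
(0,5): no bracket -> illegal
(0,6): no bracket -> illegal
(1,2): no bracket -> illegal
(1,3): flips 2 -> legal
(1,4): flips 1 -> legal
(1,6): no bracket -> illegal
(2,2): flips 2 -> legal
(2,5): flips 1 -> legal
(2,6): no bracket -> illegal
(3,1): no bracket -> illegal
(3,6): flips 3 -> legal
(4,0): no bracket -> illegal
(4,1): flips 1 -> legal
(4,5): flips 1 -> legal
(4,6): no bracket -> illegal
(5,0): no bracket -> illegal
(5,2): flips 3 -> legal
(6,0): no bracket -> illegal
(6,1): no bracket -> illegal
(6,2): no bracket -> illegal
(6,3): flips 1 -> legal
(6,5): flips 1 -> legal
(7,3): flips 1 -> legal
(7,4): no bracket -> illegal
(7,5): no bracket -> illegal

Answer: (1,3) (1,4) (2,2) (2,5) (3,6) (4,1) (4,5) (5,2) (6,3) (6,5) (7,3)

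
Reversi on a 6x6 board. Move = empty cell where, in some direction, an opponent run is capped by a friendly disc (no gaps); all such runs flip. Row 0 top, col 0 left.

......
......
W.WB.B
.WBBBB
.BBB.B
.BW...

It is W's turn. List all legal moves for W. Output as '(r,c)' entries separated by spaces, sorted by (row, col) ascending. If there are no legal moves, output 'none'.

(1,2): no bracket -> illegal
(1,3): no bracket -> illegal
(1,4): no bracket -> illegal
(1,5): no bracket -> illegal
(2,1): no bracket -> illegal
(2,4): flips 1 -> legal
(3,0): flips 1 -> legal
(4,0): no bracket -> illegal
(4,4): flips 1 -> legal
(5,0): flips 1 -> legal
(5,3): flips 1 -> legal
(5,4): no bracket -> illegal
(5,5): no bracket -> illegal

Answer: (2,4) (3,0) (4,4) (5,0) (5,3)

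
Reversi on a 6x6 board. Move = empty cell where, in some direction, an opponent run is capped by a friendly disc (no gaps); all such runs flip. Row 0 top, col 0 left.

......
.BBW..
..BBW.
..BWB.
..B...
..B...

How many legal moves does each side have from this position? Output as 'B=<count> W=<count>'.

-- B to move --
(0,2): no bracket -> illegal
(0,3): flips 1 -> legal
(0,4): flips 1 -> legal
(1,4): flips 2 -> legal
(1,5): flips 2 -> legal
(2,5): flips 1 -> legal
(3,5): no bracket -> illegal
(4,3): flips 1 -> legal
(4,4): flips 1 -> legal
B mobility = 7
-- W to move --
(0,0): flips 2 -> legal
(0,1): no bracket -> illegal
(0,2): no bracket -> illegal
(0,3): no bracket -> illegal
(1,0): flips 2 -> legal
(1,4): no bracket -> illegal
(2,0): no bracket -> illegal
(2,1): flips 2 -> legal
(2,5): no bracket -> illegal
(3,1): flips 2 -> legal
(3,5): flips 1 -> legal
(4,1): no bracket -> illegal
(4,3): no bracket -> illegal
(4,4): flips 1 -> legal
(4,5): no bracket -> illegal
(5,1): flips 1 -> legal
(5,3): no bracket -> illegal
W mobility = 7

Answer: B=7 W=7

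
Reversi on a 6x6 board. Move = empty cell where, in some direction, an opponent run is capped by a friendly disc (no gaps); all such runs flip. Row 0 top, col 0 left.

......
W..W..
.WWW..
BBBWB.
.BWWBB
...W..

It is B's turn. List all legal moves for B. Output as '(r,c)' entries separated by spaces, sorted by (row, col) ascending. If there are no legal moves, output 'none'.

Answer: (0,4) (1,1) (1,2) (1,4) (5,2) (5,4)

Derivation:
(0,0): no bracket -> illegal
(0,1): no bracket -> illegal
(0,2): no bracket -> illegal
(0,3): no bracket -> illegal
(0,4): flips 2 -> legal
(1,1): flips 3 -> legal
(1,2): flips 3 -> legal
(1,4): flips 1 -> legal
(2,0): no bracket -> illegal
(2,4): no bracket -> illegal
(5,1): no bracket -> illegal
(5,2): flips 2 -> legal
(5,4): flips 1 -> legal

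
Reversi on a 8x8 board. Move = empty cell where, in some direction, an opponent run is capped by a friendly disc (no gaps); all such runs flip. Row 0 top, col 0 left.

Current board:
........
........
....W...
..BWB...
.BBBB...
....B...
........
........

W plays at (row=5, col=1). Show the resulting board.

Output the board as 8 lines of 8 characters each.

Answer: ........
........
....W...
..BWB...
.BWBB...
.W..B...
........
........

Derivation:
Place W at (5,1); scan 8 dirs for brackets.
Dir NW: first cell '.' (not opp) -> no flip
Dir N: opp run (4,1), next='.' -> no flip
Dir NE: opp run (4,2) capped by W -> flip
Dir W: first cell '.' (not opp) -> no flip
Dir E: first cell '.' (not opp) -> no flip
Dir SW: first cell '.' (not opp) -> no flip
Dir S: first cell '.' (not opp) -> no flip
Dir SE: first cell '.' (not opp) -> no flip
All flips: (4,2)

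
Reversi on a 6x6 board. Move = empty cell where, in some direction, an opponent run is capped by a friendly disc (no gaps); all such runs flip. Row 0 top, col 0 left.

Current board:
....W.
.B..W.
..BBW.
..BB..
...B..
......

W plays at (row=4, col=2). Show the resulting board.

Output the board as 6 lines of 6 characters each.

Answer: ....W.
.B..W.
..BBW.
..BW..
..WB..
......

Derivation:
Place W at (4,2); scan 8 dirs for brackets.
Dir NW: first cell '.' (not opp) -> no flip
Dir N: opp run (3,2) (2,2), next='.' -> no flip
Dir NE: opp run (3,3) capped by W -> flip
Dir W: first cell '.' (not opp) -> no flip
Dir E: opp run (4,3), next='.' -> no flip
Dir SW: first cell '.' (not opp) -> no flip
Dir S: first cell '.' (not opp) -> no flip
Dir SE: first cell '.' (not opp) -> no flip
All flips: (3,3)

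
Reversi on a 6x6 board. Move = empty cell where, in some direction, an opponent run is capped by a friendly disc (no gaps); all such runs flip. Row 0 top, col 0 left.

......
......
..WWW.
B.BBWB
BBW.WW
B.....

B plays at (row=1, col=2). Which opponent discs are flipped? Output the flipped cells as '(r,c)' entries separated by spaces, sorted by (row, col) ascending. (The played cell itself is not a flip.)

Answer: (2,2)

Derivation:
Dir NW: first cell '.' (not opp) -> no flip
Dir N: first cell '.' (not opp) -> no flip
Dir NE: first cell '.' (not opp) -> no flip
Dir W: first cell '.' (not opp) -> no flip
Dir E: first cell '.' (not opp) -> no flip
Dir SW: first cell '.' (not opp) -> no flip
Dir S: opp run (2,2) capped by B -> flip
Dir SE: opp run (2,3) (3,4) (4,5), next=edge -> no flip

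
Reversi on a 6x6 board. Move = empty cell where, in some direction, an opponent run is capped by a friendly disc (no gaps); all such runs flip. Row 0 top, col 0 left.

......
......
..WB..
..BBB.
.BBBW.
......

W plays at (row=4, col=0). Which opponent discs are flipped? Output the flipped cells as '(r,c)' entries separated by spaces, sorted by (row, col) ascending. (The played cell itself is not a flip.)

Dir NW: edge -> no flip
Dir N: first cell '.' (not opp) -> no flip
Dir NE: first cell '.' (not opp) -> no flip
Dir W: edge -> no flip
Dir E: opp run (4,1) (4,2) (4,3) capped by W -> flip
Dir SW: edge -> no flip
Dir S: first cell '.' (not opp) -> no flip
Dir SE: first cell '.' (not opp) -> no flip

Answer: (4,1) (4,2) (4,3)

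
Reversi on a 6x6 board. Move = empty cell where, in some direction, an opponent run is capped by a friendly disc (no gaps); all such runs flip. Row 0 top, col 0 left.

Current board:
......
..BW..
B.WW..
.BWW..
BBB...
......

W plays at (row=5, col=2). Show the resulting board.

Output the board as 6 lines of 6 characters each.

Answer: ......
..BW..
B.WW..
.BWW..
BBW...
..W...

Derivation:
Place W at (5,2); scan 8 dirs for brackets.
Dir NW: opp run (4,1), next='.' -> no flip
Dir N: opp run (4,2) capped by W -> flip
Dir NE: first cell '.' (not opp) -> no flip
Dir W: first cell '.' (not opp) -> no flip
Dir E: first cell '.' (not opp) -> no flip
Dir SW: edge -> no flip
Dir S: edge -> no flip
Dir SE: edge -> no flip
All flips: (4,2)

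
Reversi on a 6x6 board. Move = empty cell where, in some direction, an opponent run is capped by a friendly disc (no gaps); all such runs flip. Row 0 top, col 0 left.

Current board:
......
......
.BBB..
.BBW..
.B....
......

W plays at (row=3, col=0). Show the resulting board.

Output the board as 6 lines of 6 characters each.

Answer: ......
......
.BBB..
WWWW..
.B....
......

Derivation:
Place W at (3,0); scan 8 dirs for brackets.
Dir NW: edge -> no flip
Dir N: first cell '.' (not opp) -> no flip
Dir NE: opp run (2,1), next='.' -> no flip
Dir W: edge -> no flip
Dir E: opp run (3,1) (3,2) capped by W -> flip
Dir SW: edge -> no flip
Dir S: first cell '.' (not opp) -> no flip
Dir SE: opp run (4,1), next='.' -> no flip
All flips: (3,1) (3,2)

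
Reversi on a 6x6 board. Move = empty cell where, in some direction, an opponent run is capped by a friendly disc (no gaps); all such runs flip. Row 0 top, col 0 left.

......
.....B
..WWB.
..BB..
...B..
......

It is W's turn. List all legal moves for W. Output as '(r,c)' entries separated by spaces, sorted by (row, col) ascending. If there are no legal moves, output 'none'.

Answer: (2,5) (4,1) (4,2) (4,4) (5,3)

Derivation:
(0,4): no bracket -> illegal
(0,5): no bracket -> illegal
(1,3): no bracket -> illegal
(1,4): no bracket -> illegal
(2,1): no bracket -> illegal
(2,5): flips 1 -> legal
(3,1): no bracket -> illegal
(3,4): no bracket -> illegal
(3,5): no bracket -> illegal
(4,1): flips 1 -> legal
(4,2): flips 1 -> legal
(4,4): flips 1 -> legal
(5,2): no bracket -> illegal
(5,3): flips 2 -> legal
(5,4): no bracket -> illegal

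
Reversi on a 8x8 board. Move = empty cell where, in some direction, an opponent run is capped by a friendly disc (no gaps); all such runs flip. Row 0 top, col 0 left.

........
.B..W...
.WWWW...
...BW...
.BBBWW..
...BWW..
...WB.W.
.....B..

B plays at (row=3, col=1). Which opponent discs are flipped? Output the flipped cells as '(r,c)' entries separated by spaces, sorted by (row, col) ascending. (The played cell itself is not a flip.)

Answer: (2,1)

Derivation:
Dir NW: first cell '.' (not opp) -> no flip
Dir N: opp run (2,1) capped by B -> flip
Dir NE: opp run (2,2), next='.' -> no flip
Dir W: first cell '.' (not opp) -> no flip
Dir E: first cell '.' (not opp) -> no flip
Dir SW: first cell '.' (not opp) -> no flip
Dir S: first cell 'B' (not opp) -> no flip
Dir SE: first cell 'B' (not opp) -> no flip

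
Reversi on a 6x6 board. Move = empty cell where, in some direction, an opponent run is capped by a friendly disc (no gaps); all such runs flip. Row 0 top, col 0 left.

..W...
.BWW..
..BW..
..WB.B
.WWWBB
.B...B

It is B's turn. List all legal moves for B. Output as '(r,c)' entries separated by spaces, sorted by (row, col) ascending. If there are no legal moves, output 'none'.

(0,1): no bracket -> illegal
(0,3): flips 2 -> legal
(0,4): flips 1 -> legal
(1,4): flips 2 -> legal
(2,1): no bracket -> illegal
(2,4): flips 1 -> legal
(3,0): no bracket -> illegal
(3,1): flips 2 -> legal
(3,4): no bracket -> illegal
(4,0): flips 3 -> legal
(5,0): no bracket -> illegal
(5,2): flips 2 -> legal
(5,3): flips 1 -> legal
(5,4): no bracket -> illegal

Answer: (0,3) (0,4) (1,4) (2,4) (3,1) (4,0) (5,2) (5,3)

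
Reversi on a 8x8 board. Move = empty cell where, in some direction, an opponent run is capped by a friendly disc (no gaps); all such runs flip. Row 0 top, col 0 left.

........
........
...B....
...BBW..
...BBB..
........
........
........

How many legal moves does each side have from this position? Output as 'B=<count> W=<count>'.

-- B to move --
(2,4): no bracket -> illegal
(2,5): flips 1 -> legal
(2,6): flips 1 -> legal
(3,6): flips 1 -> legal
(4,6): no bracket -> illegal
B mobility = 3
-- W to move --
(1,2): no bracket -> illegal
(1,3): no bracket -> illegal
(1,4): no bracket -> illegal
(2,2): no bracket -> illegal
(2,4): no bracket -> illegal
(2,5): no bracket -> illegal
(3,2): flips 2 -> legal
(3,6): no bracket -> illegal
(4,2): no bracket -> illegal
(4,6): no bracket -> illegal
(5,2): no bracket -> illegal
(5,3): flips 1 -> legal
(5,4): no bracket -> illegal
(5,5): flips 1 -> legal
(5,6): no bracket -> illegal
W mobility = 3

Answer: B=3 W=3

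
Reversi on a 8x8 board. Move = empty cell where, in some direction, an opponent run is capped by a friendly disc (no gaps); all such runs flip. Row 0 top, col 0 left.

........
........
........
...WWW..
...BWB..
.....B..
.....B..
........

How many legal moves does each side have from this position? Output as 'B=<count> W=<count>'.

Answer: B=3 W=7

Derivation:
-- B to move --
(2,2): flips 2 -> legal
(2,3): flips 2 -> legal
(2,4): no bracket -> illegal
(2,5): flips 2 -> legal
(2,6): no bracket -> illegal
(3,2): no bracket -> illegal
(3,6): no bracket -> illegal
(4,2): no bracket -> illegal
(4,6): no bracket -> illegal
(5,3): no bracket -> illegal
(5,4): no bracket -> illegal
B mobility = 3
-- W to move --
(3,2): no bracket -> illegal
(3,6): no bracket -> illegal
(4,2): flips 1 -> legal
(4,6): flips 1 -> legal
(5,2): flips 1 -> legal
(5,3): flips 1 -> legal
(5,4): no bracket -> illegal
(5,6): flips 1 -> legal
(6,4): no bracket -> illegal
(6,6): flips 1 -> legal
(7,4): no bracket -> illegal
(7,5): flips 3 -> legal
(7,6): no bracket -> illegal
W mobility = 7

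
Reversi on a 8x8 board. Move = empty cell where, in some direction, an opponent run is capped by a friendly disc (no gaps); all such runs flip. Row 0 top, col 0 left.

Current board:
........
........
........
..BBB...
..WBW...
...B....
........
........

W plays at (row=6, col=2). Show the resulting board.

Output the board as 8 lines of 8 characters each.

Place W at (6,2); scan 8 dirs for brackets.
Dir NW: first cell '.' (not opp) -> no flip
Dir N: first cell '.' (not opp) -> no flip
Dir NE: opp run (5,3) capped by W -> flip
Dir W: first cell '.' (not opp) -> no flip
Dir E: first cell '.' (not opp) -> no flip
Dir SW: first cell '.' (not opp) -> no flip
Dir S: first cell '.' (not opp) -> no flip
Dir SE: first cell '.' (not opp) -> no flip
All flips: (5,3)

Answer: ........
........
........
..BBB...
..WBW...
...W....
..W.....
........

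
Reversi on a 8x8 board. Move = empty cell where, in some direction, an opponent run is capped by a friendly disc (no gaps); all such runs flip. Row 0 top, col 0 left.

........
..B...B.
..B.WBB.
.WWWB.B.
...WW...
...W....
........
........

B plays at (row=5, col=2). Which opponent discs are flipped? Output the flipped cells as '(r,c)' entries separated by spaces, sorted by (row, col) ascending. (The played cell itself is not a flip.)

Answer: (4,3)

Derivation:
Dir NW: first cell '.' (not opp) -> no flip
Dir N: first cell '.' (not opp) -> no flip
Dir NE: opp run (4,3) capped by B -> flip
Dir W: first cell '.' (not opp) -> no flip
Dir E: opp run (5,3), next='.' -> no flip
Dir SW: first cell '.' (not opp) -> no flip
Dir S: first cell '.' (not opp) -> no flip
Dir SE: first cell '.' (not opp) -> no flip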